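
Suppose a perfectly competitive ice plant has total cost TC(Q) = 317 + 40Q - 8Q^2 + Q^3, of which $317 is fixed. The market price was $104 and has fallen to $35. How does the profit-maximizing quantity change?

Output falls from 8 to 5

AVC = 40 - 8Q + Q^2, minimized at Q = 4 where min AVC = $24. MC = 40 - 16Q + 3Q^2.
With P = $104 above the shutdown price, P = MC gives Q = 8.
At P = $35 ≥ min AVC, set P = MC: Q = 5. The firm stays open but cuts output.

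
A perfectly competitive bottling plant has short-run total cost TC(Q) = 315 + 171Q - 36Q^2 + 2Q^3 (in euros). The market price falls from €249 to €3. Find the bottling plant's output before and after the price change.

AVC = 171 - 36Q + 2Q^2, minimized at Q = 9 where min AVC = €9. MC = 171 - 72Q + 6Q^2.
With P = €249 above the shutdown price, P = MC gives Q = 13.
At P = €3 < min AVC = €9, price no longer covers variable cost at any output, so the firm shuts down: Q = 0.

Output falls from 13 to 0 (the firm shuts down)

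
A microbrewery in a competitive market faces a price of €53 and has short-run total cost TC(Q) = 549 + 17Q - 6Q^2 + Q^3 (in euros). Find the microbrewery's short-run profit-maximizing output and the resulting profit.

Profit = -€333 at Q = 6

AVC = 17 - 6Q + Q^2 has its minimum €8 at Q = 3; price €53 clears that bar, so the firm operates.
MC = 17 - 12Q + 3Q^2. Setting P = MC and taking the root on the rising branch gives Q* = 6.
TR = 53·6 = 318. TC = 549 + 102 = 651. Profit = 318 − 651 = -€333.
Shutting down would mean losing the fixed cost of €549, so operating at a loss of €333 is better by €216.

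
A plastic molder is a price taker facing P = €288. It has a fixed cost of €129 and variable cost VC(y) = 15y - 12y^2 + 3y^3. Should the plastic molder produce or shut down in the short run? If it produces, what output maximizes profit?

Produce at y = 7

Variable cost is VC = 15y - 12y^2 + 3y^3, so AVC = VC/y = 15 - 12y + 3y^2 and MC = dTC/dy = 15 - 24y + 9y^2.
AVC is minimized where dAVC/dy = -12 + 6y = 0, at y = 2; min AVC = 15 - 12·2 + 3·2^2 = €3.
P = €288 exceeds min AVC = €3, so the firm stays open.
Set P = MC: 288 = 15 - 24y + 9y^2 → -273 - 24y + 9y^2 = 0. The roots are y = -13/3 and y = 7; the profit-maximizing output is on the rising part of MC, so y* = 7.
Check: AVC at y = 7 is €78 ≤ P, so revenue covers variable cost.
Profit = P·y − TC = 288·7 − 675 = €1341.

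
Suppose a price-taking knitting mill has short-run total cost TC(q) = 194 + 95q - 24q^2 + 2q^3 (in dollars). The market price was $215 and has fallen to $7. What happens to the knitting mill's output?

Output falls from 10 to 0 (the firm shuts down)

MC = 95 - 48q + 6q^2; the shutdown threshold is min AVC = $23 (at q = 6).
At P = $215 ≥ min AVC, set P = MC on the rising branch: q = 10.
At P = $7 < min AVC = $23, price no longer covers variable cost at any output, so the firm shuts down: q = 0.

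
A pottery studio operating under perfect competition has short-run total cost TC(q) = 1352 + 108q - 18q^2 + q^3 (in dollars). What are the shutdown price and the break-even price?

Shutdown price = min AVC. AVC = 108 - 18q + q^2, with vertex at q = 9 and minimum $27.
ATC = 1352/q + 108 - 18q + q^2. Setting dATC/dq = −1352/q^2 − 18 + 2q = 0 gives q = 13 (since 2·13^3 − 18·13^2 = 1352).
min ATC = 1352/13 + 108 − 18·13 + 13^2 = $147. That is the break-even price.
For $27 ≤ P < $147 the firm produces at a loss; below $27 it shuts down.

Shutdown price = $27; break-even price = $147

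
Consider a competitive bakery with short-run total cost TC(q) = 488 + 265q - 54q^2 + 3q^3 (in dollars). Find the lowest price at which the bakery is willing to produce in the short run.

$22 per unit

Short-run supply begins at min AVC. From VC = 265q - 54q^2 + 3q^3, AVC = 265 - 54q + 3q^2.
dAVC/dq = -54 + 6q = 0 gives q = 9. min AVC = 265 - 54·9 + 3·9^2 = 22.
So the shutdown price is $22.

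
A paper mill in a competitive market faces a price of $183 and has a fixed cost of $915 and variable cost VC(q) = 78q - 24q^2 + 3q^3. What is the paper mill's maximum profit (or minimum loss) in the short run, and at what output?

Profit = -$33 at q = 7

AVC = 78 - 24q + 3q^2; min AVC = $30 at q = 4. Since P = $183 ≥ min AVC, the firm produces.
MC = 78 - 48q + 9q^2. Setting P = MC and taking the root on the rising branch gives q* = 7.
TR = 183·7 = 1281. TC = 915 + 399 = 1314. Profit = 1281 − 1314 = -$33.
That loss of $33 beats the $915 the firm would lose by shutting down; producing recovers $882 of fixed cost.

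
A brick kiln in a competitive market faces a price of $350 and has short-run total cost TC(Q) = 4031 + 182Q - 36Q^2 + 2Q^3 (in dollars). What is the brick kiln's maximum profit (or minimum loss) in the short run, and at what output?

AVC = 182 - 36Q + 2Q^2 has its minimum $20 at Q = 9; price $350 clears that bar, so the firm operates.
MC = 182 - 72Q + 6Q^2. Setting P = MC and taking the root on the rising branch gives Q* = 14.
TR = 350·14 = 4900. TC = 4031 + 980 = 5011. Profit = 4900 − 5011 = -$111.
Shutting down would mean losing the fixed cost of $4031, so operating at a loss of $111 is better by $3920.

Profit = -$111 at Q = 14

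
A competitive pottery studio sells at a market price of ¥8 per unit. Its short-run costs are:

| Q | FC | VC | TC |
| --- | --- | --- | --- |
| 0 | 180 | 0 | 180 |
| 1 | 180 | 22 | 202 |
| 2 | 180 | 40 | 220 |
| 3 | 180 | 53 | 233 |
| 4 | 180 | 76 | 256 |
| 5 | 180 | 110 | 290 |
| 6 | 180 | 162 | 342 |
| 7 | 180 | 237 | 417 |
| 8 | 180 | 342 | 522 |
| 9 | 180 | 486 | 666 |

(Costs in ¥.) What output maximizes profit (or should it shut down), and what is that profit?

Tabulate TR − TC: Q=0: -180; Q=1: -194; Q=2: -204; Q=3: -209; Q=4: -224; Q=5: -250; Q=6: -294; Q=7: -361; Q=8: -458; Q=9: -594.
Profit is highest at Q = 0. Equivalently, the lowest AVC in the table is 53/3 ≈ ¥17.67 at Q = 3, and P = ¥8 falls below it — price never covers variable cost, so the firm shuts down and loses only its fixed cost.

Q = 0 (shut down); profit = -¥180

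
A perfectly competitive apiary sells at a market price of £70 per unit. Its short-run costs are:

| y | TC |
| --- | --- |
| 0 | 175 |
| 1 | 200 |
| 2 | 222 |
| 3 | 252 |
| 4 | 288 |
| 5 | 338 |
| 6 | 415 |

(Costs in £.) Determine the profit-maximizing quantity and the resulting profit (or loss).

Compute π = P·y − TC at each output: y=0: -175; y=1: -130; y=2: -82; y=3: -42; y=4: -8; y=5: 12; y=6: 5.
Profit is maximized at y = 5. AVC there is 163/5 = £32.60 ≤ P, so producing beats shutting down (which would give -£175).

y = 5; profit = £12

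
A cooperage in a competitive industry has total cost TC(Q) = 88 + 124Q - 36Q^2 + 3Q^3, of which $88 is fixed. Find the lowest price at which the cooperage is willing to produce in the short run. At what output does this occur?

Short-run supply begins at min AVC. From VC = 124Q - 36Q^2 + 3Q^3, AVC = 124 - 36Q + 3Q^2.
At the minimum of AVC, MC = AVC. MC = 124 - 72Q + 9Q^2; setting MC = AVC gives 6Q^2 - 36Q = 0, so Q = 6. min AVC = 16.
So the shutdown price is $16.

$16 per unit, at Q = 6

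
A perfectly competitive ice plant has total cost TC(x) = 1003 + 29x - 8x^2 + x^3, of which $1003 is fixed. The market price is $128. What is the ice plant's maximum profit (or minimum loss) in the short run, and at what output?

AVC = 29 - 8x + x^2; min AVC = $13 at x = 4. Since P = $128 ≥ min AVC, the firm produces.
MC = 29 - 16x + 3x^2. Setting P = MC and taking the root on the rising branch gives x* = 9.
TR = 128·9 = 1152. TC = 1003 + 342 = 1345. Profit = 1152 − 1345 = -$193.
Shutting down would mean losing the fixed cost of $1003, so operating at a loss of $193 is better by $810.

Profit = -$193 at x = 9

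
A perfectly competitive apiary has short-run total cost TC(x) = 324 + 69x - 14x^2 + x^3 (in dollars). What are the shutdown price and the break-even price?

Shutdown price = min AVC. AVC = 69 - 14x + x^2, with vertex at x = 7 and minimum $20.
ATC = 324/x + 69 - 14x + x^2. Setting dATC/dx = −324/x^2 − 14 + 2x = 0 gives x = 9 (since 2·9^3 − 14·9^2 = 324).
min ATC = 324/9 + 69 − 14·9 + 9^2 = $60. That is the break-even price.
For $20 ≤ P < $60 the firm produces at a loss; below $20 it shuts down.

Shutdown price = $20; break-even price = $60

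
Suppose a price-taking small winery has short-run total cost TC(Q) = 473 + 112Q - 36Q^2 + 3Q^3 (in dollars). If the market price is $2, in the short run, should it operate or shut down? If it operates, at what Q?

Shut down

From TC, MC = TC'(Q) = 112 - 72Q + 9Q^2 and AVC = VC/Q = 112 - 36Q + 3Q^2.
AVC is minimized where dAVC/dQ = -36 + 6Q = 0, at Q = 6; min AVC = 112 - 36·6 + 3·6^2 = $4.
Since P = $2 < min AVC = $4, price fails to cover variable cost at any output.
The firm minimizes its loss by shutting down and losing only its fixed cost of $473.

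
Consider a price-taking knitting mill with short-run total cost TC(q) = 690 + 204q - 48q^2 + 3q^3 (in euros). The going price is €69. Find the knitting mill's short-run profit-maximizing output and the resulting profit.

Profit = -€204 at q = 9

AVC = 204 - 48q + 3q^2; min AVC = €12 at q = 8. Since P = €69 ≥ min AVC, the firm produces.
MC = 204 - 96q + 9q^2. Setting P = MC and taking the root on the rising branch gives q* = 9.
TR = 69·9 = 621. TC = 690 + 135 = 825. Profit = 621 − 825 = -€204.
That loss of €204 beats the €690 the firm would lose by shutting down; producing recovers €486 of fixed cost.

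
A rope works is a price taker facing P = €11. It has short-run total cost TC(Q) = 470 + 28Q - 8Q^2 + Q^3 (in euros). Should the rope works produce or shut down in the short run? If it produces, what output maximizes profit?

Variable cost is VC = 28Q - 8Q^2 + Q^3, so AVC = VC/Q = 28 - 8Q + Q^2 and MC = dTC/dQ = 28 - 16Q + 3Q^2.
AVC hits its minimum where MC = AVC, at Q = 4, giving min AVC = 28 - 8·4 + 4^2 = €12.
P = €11 lies below min AVC = €12; no output level covers variable cost.
The firm minimizes its loss by shutting down and losing only its fixed cost of €470.

Shut down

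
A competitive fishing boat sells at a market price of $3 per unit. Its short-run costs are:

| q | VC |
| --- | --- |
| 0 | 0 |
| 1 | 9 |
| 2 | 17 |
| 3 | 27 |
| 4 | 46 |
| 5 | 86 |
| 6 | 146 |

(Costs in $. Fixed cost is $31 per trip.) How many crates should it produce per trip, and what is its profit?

Tabulate TR − TC: q=0: -31; q=1: -37; q=2: -42; q=3: -49; q=4: -65; q=5: -102; q=6: -159.
Profit is highest at q = 0. Equivalently, the lowest AVC in the table is 17/2 ≈ $8.50 at q = 2, and P = $3 falls below it — price never covers variable cost, so the firm shuts down and loses only its fixed cost.

q = 0 (shut down); profit = -$31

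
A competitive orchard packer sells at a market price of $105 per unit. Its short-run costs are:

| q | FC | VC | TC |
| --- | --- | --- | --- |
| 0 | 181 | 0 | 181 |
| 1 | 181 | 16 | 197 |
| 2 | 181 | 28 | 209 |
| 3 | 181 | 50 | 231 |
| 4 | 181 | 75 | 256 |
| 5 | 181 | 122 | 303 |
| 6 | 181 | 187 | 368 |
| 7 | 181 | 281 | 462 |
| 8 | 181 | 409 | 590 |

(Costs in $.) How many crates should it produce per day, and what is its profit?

Profit at each row (π = 105q − TC): q=0: -181; q=1: -92; q=2: 1; q=3: 84; q=4: 164; q=5: 222; q=6: 262; q=7: 273; q=8: 250.
Profit is maximized at q = 7. AVC there is 281/7 = $40.14 ≤ P, so producing beats shutting down (which would give -$181).

q = 7; profit = $273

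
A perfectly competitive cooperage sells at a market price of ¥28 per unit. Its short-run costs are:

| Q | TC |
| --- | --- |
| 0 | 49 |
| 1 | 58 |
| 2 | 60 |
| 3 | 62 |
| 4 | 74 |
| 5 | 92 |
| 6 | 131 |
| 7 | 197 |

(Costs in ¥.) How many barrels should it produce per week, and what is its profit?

Q = 5; profit = ¥48

Compute π = P·Q − TC at each output: Q=0: -49; Q=1: -30; Q=2: -4; Q=3: 22; Q=4: 38; Q=5: 48; Q=6: 37; Q=7: -1.
Profit is maximized at Q = 5. AVC there is 43/5 = ¥8.60 ≤ P, so producing beats shutting down (which would give -¥49).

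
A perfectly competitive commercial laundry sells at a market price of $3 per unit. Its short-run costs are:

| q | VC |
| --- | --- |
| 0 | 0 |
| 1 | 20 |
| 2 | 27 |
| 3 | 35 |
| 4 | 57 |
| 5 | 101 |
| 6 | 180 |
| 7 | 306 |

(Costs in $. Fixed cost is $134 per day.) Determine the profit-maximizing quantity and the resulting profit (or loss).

Profit at each row (π = 3q − TC): q=0: -134; q=1: -151; q=2: -155; q=3: -160; q=4: -179; q=5: -220; q=6: -296; q=7: -419.
Profit is highest at q = 0. Equivalently, the lowest AVC in the table is 35/3 ≈ $11.67 at q = 3, and P = $3 falls below it — price never covers variable cost, so the firm shuts down and loses only its fixed cost.

q = 0 (shut down); profit = -$134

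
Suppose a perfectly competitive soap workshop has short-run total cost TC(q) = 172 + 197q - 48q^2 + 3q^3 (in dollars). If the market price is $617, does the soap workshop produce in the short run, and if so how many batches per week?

From TC, MC = TC'(q) = 197 - 96q + 9q^2 and AVC = VC/q = 197 - 48q + 3q^2.
AVC hits its minimum where MC = AVC, at q = 8, giving min AVC = 197 - 48·8 + 3·8^2 = $5.
Since P = $617 ≥ min AVC = $5, price covers variable cost and the firm should produce.
Solving P = MC: -420 - 96q + 9q^2 = 0 ⇒ q = -10/3 or 14. On the upward-sloping branch, q* = 14.
Check: AVC at q = 14 is $113 ≤ P, so revenue covers variable cost.
Profit = P·q − TC = 617·14 − 1754 = $6884.

Produce at q = 14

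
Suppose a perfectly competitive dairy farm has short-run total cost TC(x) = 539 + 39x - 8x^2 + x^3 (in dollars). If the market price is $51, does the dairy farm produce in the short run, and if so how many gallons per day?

Variable cost is VC = 39x - 8x^2 + x^3, so AVC = VC/x = 39 - 8x + x^2 and MC = dTC/dx = 39 - 16x + 3x^2.
AVC is minimized where dAVC/dx = -8 + 2x = 0, at x = 4; min AVC = 39 - 8·4 + 4^2 = $23.
Since P = $51 ≥ min AVC = $23, price covers variable cost and the firm should produce.
Set P = MC: 51 = 39 - 16x + 3x^2 → -12 - 16x + 3x^2 = 0. The roots are x = -2/3 and x = 6; the profit-maximizing output is on the rising part of MC, so x* = 6.
Check: AVC at x = 6 is $27 ≤ P, so revenue covers variable cost.
Profit = P·x − TC = 51·6 − 701 = -$395, a loss, but smaller than the $539 fixed cost the firm would lose by shutting down.

Produce at x = 6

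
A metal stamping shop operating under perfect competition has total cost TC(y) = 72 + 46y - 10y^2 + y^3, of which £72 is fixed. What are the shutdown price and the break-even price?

AVC = 46 - 10y + y^2; minimized at y = 5, giving min AVC = £21. That is the shutdown price.
ATC = 72/y + 46 - 10y + y^2. Setting dATC/dy = −72/y^2 − 10 + 2y = 0 gives y = 6 (since 2·6^3 − 10·6^2 = 72).
min ATC = 72/6 + 46 − 10·6 + 6^2 = £34. That is the break-even price.
For £21 ≤ P < £34 the firm produces at a loss; below £21 it shuts down.

Shutdown price = £21; break-even price = £34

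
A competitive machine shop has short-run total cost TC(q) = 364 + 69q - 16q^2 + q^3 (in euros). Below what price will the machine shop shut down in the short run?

€5 per unit

The firm shuts down when price falls below the minimum of average variable cost. AVC = VC/q = 69 - 16q + q^2.
At the minimum of AVC, MC = AVC. MC = 69 - 32q + 3q^2; setting MC = AVC gives 2q^2 - 16q = 0, so q = 8. min AVC = 5.
For P < €5 the firm produces nothing.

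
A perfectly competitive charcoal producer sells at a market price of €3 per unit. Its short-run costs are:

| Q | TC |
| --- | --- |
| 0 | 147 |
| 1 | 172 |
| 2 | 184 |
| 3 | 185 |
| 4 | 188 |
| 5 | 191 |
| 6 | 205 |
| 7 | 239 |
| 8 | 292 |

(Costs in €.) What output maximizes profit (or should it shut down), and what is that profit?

Tabulate TR − TC: Q=0: -147; Q=1: -169; Q=2: -178; Q=3: -176; Q=4: -176; Q=5: -176; Q=6: -187; Q=7: -218; Q=8: -268.
Profit is highest at Q = 0. Equivalently, the lowest AVC in the table is 44/5 ≈ €8.80 at Q = 5, and P = €3 falls below it — price never covers variable cost, so the firm shuts down and loses only its fixed cost.

Q = 0 (shut down); profit = -€147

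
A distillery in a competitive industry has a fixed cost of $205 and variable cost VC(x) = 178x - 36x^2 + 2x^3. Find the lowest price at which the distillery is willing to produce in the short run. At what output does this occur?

$16 per unit, at x = 9

The firm shuts down when price falls below the minimum of average variable cost. AVC = VC/x = 178 - 36x + 2x^2.
dAVC/dx = -36 + 4x = 0 gives x = 9. min AVC = 178 - 36·9 + 2·9^2 = 16.
So the shutdown price is $16.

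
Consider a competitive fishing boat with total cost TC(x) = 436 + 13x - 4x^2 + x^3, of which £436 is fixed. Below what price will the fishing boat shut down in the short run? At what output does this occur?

Short-run supply begins at min AVC. From VC = 13x - 4x^2 + x^3, AVC = 13 - 4x + x^2.
dAVC/dx = -4 + 2x = 0 gives x = 2. min AVC = 13 - 4·2 + 2^2 = 9.
For P < £9 the firm produces nothing.

£9 per unit, at x = 2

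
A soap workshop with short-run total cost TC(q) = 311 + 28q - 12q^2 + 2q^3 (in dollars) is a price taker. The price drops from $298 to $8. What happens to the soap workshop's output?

Output falls from 9 to 0 (the firm shuts down)

MC = 28 - 24q + 6q^2; the shutdown threshold is min AVC = $10 (at q = 3).
With P = $298 above the shutdown price, P = MC gives q = 9.
At P = $8 < min AVC = $10, price no longer covers variable cost at any output, so the firm shuts down: q = 0.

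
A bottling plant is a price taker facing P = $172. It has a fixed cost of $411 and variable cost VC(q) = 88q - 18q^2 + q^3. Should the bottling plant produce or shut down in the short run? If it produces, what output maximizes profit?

Strip out fixed cost: VC = 88q - 18q^2 + q^3. Then AVC = 88 - 18q + q^2 and MC = 88 - 36q + 3q^2.
AVC hits its minimum where MC = AVC, at q = 9, giving min AVC = 88 - 18·9 + 9^2 = $7.
P = $172 exceeds min AVC = $7, so the firm stays open.
Set P = MC: 172 = 88 - 36q + 3q^2 → -84 - 36q + 3q^2 = 0. The roots are q = -2 and q = 14; the profit-maximizing output is on the rising part of MC, so q* = 14.
Check: AVC at q = 14 is $32 ≤ P, so revenue covers variable cost.
Profit = P·q − TC = 172·14 − 859 = $1549.

Produce at q = 14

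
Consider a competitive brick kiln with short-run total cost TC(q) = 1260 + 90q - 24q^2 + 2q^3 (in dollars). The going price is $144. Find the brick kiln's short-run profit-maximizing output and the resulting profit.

Profit = -$288 at q = 9

AVC = 90 - 24q + 2q^2; min AVC = $18 at q = 6. Since P = $144 ≥ min AVC, the firm produces.
MC = 90 - 48q + 6q^2. Setting P = MC and taking the root on the rising branch gives q* = 9.
TR = 144·9 = 1296. TC = 1260 + 324 = 1584. Profit = 1296 − 1584 = -$288.
By producing, the firm covers all variable cost plus $972 of fixed cost; shutting down would lose the full $1260.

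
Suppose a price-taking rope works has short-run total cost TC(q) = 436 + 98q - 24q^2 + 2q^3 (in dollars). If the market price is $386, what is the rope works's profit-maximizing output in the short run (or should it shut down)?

From TC, MC = TC'(q) = 98 - 48q + 6q^2 and AVC = VC/q = 98 - 24q + 2q^2.
AVC is minimized where dAVC/dq = -24 + 4q = 0, at q = 6; min AVC = 98 - 24·6 + 2·6^2 = $26.
Because $386 ≥ $26, revenue can cover variable cost; the firm operates.
Solving P = MC: -288 - 48q + 6q^2 = 0 ⇒ q = -4 or 12. On the upward-sloping branch, q* = 12.
Check: AVC at q = 12 is $98 ≤ P, so revenue covers variable cost.
Profit = P·q − TC = 386·12 − 1612 = $3020.

Produce at q = 12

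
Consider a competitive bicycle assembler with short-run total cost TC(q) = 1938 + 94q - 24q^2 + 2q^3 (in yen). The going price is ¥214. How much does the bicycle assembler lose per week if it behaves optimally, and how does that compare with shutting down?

AVC = 94 - 24q + 2q^2 has its minimum ¥22 at q = 6; price ¥214 clears that bar, so the firm operates.
With MC = 94 - 48q + 6q^2, P = MC on the upward-sloping part at q* = 10.
TR = 214·10 = 2140. TC = 1938 + 540 = 2478. Profit = 2140 − 2478 = -¥338.
Shutting down would mean losing the fixed cost of ¥1938, so operating at a loss of ¥338 is better by ¥1600.

Profit = -¥338 at q = 10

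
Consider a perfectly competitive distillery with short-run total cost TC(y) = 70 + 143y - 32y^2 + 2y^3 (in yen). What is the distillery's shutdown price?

¥15 per unit

The shutdown price is the minimum of AVC. VC = 143y - 32y^2 + 2y^3, so AVC = 143 - 32y + 2y^2.
dAVC/dy = -32 + 4y = 0 gives y = 8. min AVC = 143 - 32·8 + 2·8^2 = 15.
So the shutdown price is ¥15.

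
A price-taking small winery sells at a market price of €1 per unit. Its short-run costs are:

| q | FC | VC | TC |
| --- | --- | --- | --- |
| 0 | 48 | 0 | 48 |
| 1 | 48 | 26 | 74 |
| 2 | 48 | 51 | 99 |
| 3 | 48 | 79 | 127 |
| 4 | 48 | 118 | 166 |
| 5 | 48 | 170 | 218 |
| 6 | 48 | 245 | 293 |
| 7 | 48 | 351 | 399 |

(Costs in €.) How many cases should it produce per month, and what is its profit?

Compute π = P·q − TC at each output: q=0: -48; q=1: -73; q=2: -97; q=3: -124; q=4: -162; q=5: -213; q=6: -287; q=7: -392.
Profit is highest at q = 0. Equivalently, the lowest AVC in the table is 51/2 ≈ €25.50 at q = 2, and P = €1 falls below it — price never covers variable cost, so the firm shuts down and loses only its fixed cost.

q = 0 (shut down); profit = -€48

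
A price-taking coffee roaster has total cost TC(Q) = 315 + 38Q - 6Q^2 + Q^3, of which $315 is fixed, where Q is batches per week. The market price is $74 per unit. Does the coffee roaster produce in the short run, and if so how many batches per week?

Produce at Q = 6

Strip out fixed cost: VC = 38Q - 6Q^2 + Q^3. Then AVC = 38 - 6Q + Q^2 and MC = 38 - 12Q + 3Q^2.
The AVC parabola has its vertex at Q = 6/2 = 3, where AVC = 38 - 6·3 + 3^2 = $29.
Because $74 ≥ $29, revenue can cover variable cost; the firm operates.
Set P = MC: 74 = 38 - 12Q + 3Q^2 → -36 - 12Q + 3Q^2 = 0. The roots are Q = -2 and Q = 6; the profit-maximizing output is on the rising part of MC, so Q* = 6.
Check: AVC at Q = 6 is $38 ≤ P, so revenue covers variable cost.
Profit = P·Q − TC = 74·6 − 543 = -$99, a loss, but smaller than the $315 fixed cost the firm would lose by shutting down.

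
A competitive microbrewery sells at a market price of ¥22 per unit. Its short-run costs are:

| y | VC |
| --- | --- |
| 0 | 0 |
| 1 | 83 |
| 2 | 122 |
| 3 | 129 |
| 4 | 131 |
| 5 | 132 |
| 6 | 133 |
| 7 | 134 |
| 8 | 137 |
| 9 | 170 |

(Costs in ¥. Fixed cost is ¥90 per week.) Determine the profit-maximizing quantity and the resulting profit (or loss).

y = 8; profit = -¥51

Tabulate TR − TC: y=0: -90; y=1: -151; y=2: -168; y=3: -153; y=4: -133; y=5: -112; y=6: -91; y=7: -70; y=8: -51; y=9: -62.
Profit is maximized at y = 8. AVC there is 137/8 = ¥17.12 ≤ P, so producing beats shutting down (which would give -¥90).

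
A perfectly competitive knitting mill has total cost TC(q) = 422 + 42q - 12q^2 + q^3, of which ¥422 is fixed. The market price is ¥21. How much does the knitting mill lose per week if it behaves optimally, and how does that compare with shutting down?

AVC = 42 - 12q + q^2; min AVC = ¥6 at q = 6. Since P = ¥21 ≥ min AVC, the firm produces.
With MC = 42 - 24q + 3q^2, P = MC on the upward-sloping part at q* = 7.
TR = 21·7 = 147. TC = 422 + 49 = 471. Profit = 147 − 471 = -¥324.
That loss of ¥324 beats the ¥422 the firm would lose by shutting down; producing recovers ¥98 of fixed cost.

Profit = -¥324 at q = 7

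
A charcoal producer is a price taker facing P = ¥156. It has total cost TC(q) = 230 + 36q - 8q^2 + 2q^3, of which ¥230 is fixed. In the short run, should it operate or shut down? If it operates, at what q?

Strip out fixed cost: VC = 36q - 8q^2 + 2q^3. Then AVC = 36 - 8q + 2q^2 and MC = 36 - 16q + 6q^2.
AVC is minimized where dAVC/dq = -8 + 4q = 0, at q = 2; min AVC = 36 - 8·2 + 2·2^2 = ¥28.
Since P = ¥156 ≥ min AVC = ¥28, price covers variable cost and the firm should produce.
Set P = MC: 156 = 36 - 16q + 6q^2 → -120 - 16q + 6q^2 = 0. The roots are q = -10/3 and q = 6; the profit-maximizing output is on the rising part of MC, so q* = 6.
Check: AVC at q = 6 is ¥60 ≤ P, so revenue covers variable cost.
Profit = P·q − TC = 156·6 − 590 = ¥346.

Produce at q = 6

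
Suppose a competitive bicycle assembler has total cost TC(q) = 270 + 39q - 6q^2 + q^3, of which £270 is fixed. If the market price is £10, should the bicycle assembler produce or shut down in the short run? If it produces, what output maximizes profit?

Shut down

From TC, MC = TC'(q) = 39 - 12q + 3q^2 and AVC = VC/q = 39 - 6q + q^2.
The AVC parabola has its vertex at q = 6/2 = 3, where AVC = 39 - 6·3 + 3^2 = £30.
P = £10 lies below min AVC = £30; no output level covers variable cost.
Shutting down limits the loss to fixed cost, £270.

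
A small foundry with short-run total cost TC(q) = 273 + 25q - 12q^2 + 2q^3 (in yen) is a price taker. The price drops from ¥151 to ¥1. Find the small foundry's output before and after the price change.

Output falls from 7 to 0 (the firm shuts down)

AVC = 25 - 12q + 2q^2, minimized at q = 3 where min AVC = ¥7. MC = 25 - 24q + 6q^2.
At P = ¥151 ≥ min AVC, set P = MC on the rising branch: q = 7.
At P = ¥1 < min AVC = ¥7, price no longer covers variable cost at any output, so the firm shuts down: q = 0.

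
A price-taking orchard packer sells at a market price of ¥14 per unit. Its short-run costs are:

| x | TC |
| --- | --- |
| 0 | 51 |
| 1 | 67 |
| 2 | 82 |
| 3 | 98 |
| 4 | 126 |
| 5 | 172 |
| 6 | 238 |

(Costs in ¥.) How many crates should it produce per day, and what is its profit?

Profit at each row (π = 14x − TC): x=0: -51; x=1: -53; x=2: -54; x=3: -56; x=4: -70; x=5: -102; x=6: -154.
Profit is highest at x = 0. Equivalently, the lowest AVC in the table is 31/2 ≈ ¥15.50 at x = 2, and P = ¥14 falls below it — price never covers variable cost, so the firm shuts down and loses only its fixed cost.

x = 0 (shut down); profit = -¥51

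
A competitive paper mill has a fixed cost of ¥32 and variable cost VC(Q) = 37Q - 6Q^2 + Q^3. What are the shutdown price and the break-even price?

AVC = 37 - 6Q + Q^2; minimized at Q = 3, giving min AVC = ¥28. That is the shutdown price.
ATC = 32/Q + 37 - 6Q + Q^2. Setting dATC/dQ = −32/Q^2 − 6 + 2Q = 0 gives Q = 4 (since 2·4^3 − 6·4^2 = 32).
min ATC = 32/4 + 37 − 6·4 + 4^2 = ¥37. That is the break-even price.
For ¥28 ≤ P < ¥37 the firm produces at a loss; below ¥28 it shuts down.

Shutdown price = ¥28; break-even price = ¥37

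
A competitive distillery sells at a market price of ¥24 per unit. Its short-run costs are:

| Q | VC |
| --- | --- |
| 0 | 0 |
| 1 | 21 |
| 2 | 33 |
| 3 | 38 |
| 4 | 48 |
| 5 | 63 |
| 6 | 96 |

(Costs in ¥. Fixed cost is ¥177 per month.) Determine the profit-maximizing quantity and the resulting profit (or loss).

Compute π = P·Q − TC at each output: Q=0: -177; Q=1: -174; Q=2: -162; Q=3: -143; Q=4: -129; Q=5: -120; Q=6: -129.
Profit is maximized at Q = 5. AVC there is 63/5 = ¥12.60 ≤ P, so producing beats shutting down (which would give -¥177).

Q = 5; profit = -¥120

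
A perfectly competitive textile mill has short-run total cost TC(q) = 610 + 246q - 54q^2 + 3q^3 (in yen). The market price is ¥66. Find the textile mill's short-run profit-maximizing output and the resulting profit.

AVC = 246 - 54q + 3q^2; min AVC = ¥3 at q = 9. Since P = ¥66 ≥ min AVC, the firm produces.
With MC = 246 - 108q + 9q^2, P = MC on the upward-sloping part at q* = 10.
TR = 66·10 = 660. TC = 610 + 60 = 670. Profit = 660 − 670 = -¥10.
That loss of ¥10 beats the ¥610 the firm would lose by shutting down; producing recovers ¥600 of fixed cost.

Profit = -¥10 at q = 10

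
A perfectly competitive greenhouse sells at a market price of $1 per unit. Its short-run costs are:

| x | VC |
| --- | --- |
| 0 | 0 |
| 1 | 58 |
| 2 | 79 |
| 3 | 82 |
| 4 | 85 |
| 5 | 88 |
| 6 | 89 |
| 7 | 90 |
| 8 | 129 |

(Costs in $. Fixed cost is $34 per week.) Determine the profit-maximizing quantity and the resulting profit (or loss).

Compute π = P·x − TC at each output: x=0: -34; x=1: -91; x=2: -111; x=3: -113; x=4: -115; x=5: -117; x=6: -117; x=7: -117; x=8: -155.
Profit is highest at x = 0. Equivalently, the lowest AVC in the table is 90/7 ≈ $12.86 at x = 7, and P = $1 falls below it — price never covers variable cost, so the firm shuts down and loses only its fixed cost.

x = 0 (shut down); profit = -$34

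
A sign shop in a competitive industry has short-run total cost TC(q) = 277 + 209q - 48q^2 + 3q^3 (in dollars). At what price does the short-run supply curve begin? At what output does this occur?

$17 per unit, at q = 8

The shutdown price is the minimum of AVC. VC = 209q - 48q^2 + 3q^3, so AVC = 209 - 48q + 3q^2.
dAVC/dq = -48 + 6q = 0 gives q = 8. min AVC = 209 - 48·8 + 3·8^2 = 17.
The firm shuts down for any P below $17.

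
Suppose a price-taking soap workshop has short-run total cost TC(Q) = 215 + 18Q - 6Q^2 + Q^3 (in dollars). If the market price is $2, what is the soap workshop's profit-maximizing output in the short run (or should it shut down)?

Shut down

Strip out fixed cost: VC = 18Q - 6Q^2 + Q^3. Then AVC = 18 - 6Q + Q^2 and MC = 18 - 12Q + 3Q^2.
AVC is minimized where dAVC/dQ = -6 + 2Q = 0, at Q = 3; min AVC = 18 - 6·3 + 3^2 = $9.
Since P = $2 < min AVC = $9, price fails to cover variable cost at any output.
Shutting down limits the loss to fixed cost, $215.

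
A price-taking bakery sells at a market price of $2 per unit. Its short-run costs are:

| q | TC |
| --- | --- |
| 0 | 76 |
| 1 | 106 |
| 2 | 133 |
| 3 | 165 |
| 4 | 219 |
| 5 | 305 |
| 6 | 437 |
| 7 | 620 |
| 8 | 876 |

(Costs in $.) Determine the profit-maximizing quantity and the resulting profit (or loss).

Compute π = P·q − TC at each output: q=0: -76; q=1: -104; q=2: -129; q=3: -159; q=4: -211; q=5: -295; q=6: -425; q=7: -606; q=8: -860.
Profit is highest at q = 0. Equivalently, the lowest AVC in the table is 57/2 ≈ $28.50 at q = 2, and P = $2 falls below it — price never covers variable cost, so the firm shuts down and loses only its fixed cost.

q = 0 (shut down); profit = -$76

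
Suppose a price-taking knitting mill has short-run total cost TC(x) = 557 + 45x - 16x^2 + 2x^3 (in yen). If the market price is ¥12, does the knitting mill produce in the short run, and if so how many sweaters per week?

Shut down

Variable cost is VC = 45x - 16x^2 + 2x^3, so AVC = VC/x = 45 - 16x + 2x^2 and MC = dTC/dx = 45 - 32x + 6x^2.
The AVC parabola has its vertex at x = 16/4 = 4, where AVC = 45 - 16·4 + 2·4^2 = ¥13.
With P < min AVC (¥12 < ¥13), every unit sold adds to the loss.
Best response: produce nothing and absorb the ¥557 fixed cost.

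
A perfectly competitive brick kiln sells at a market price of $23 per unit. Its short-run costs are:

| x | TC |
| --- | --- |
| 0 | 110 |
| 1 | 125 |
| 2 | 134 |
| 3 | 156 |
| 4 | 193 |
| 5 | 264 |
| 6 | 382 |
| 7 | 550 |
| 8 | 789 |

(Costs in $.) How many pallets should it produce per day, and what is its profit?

Profit at each row (π = 23x − TC): x=0: -110; x=1: -102; x=2: -88; x=3: -87; x=4: -101; x=5: -149; x=6: -244; x=7: -389; x=8: -605.
Profit is maximized at x = 3. AVC there is 46/3 = $15.33 ≤ P, so producing beats shutting down (which would give -$110).

x = 3; profit = -$87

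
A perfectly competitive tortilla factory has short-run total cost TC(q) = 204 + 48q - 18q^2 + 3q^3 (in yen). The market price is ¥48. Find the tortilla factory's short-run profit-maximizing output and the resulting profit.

Profit = -¥108 at q = 4

AVC = 48 - 18q + 3q^2 has its minimum ¥21 at q = 3; price ¥48 clears that bar, so the firm operates.
MC = 48 - 36q + 9q^2. Setting P = MC and taking the root on the rising branch gives q* = 4.
TR = 48·4 = 192. TC = 204 + 96 = 300. Profit = 192 − 300 = -¥108.
That loss of ¥108 beats the ¥204 the firm would lose by shutting down; producing recovers ¥96 of fixed cost.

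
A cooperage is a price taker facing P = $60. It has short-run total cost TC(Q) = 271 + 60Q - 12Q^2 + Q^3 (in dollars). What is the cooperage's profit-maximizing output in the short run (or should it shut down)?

Strip out fixed cost: VC = 60Q - 12Q^2 + Q^3. Then AVC = 60 - 12Q + Q^2 and MC = 60 - 24Q + 3Q^2.
The AVC parabola has its vertex at Q = 12/2 = 6, where AVC = 60 - 12·6 + 6^2 = $24.
P = $60 exceeds min AVC = $24, so the firm stays open.
Set P = MC: 60 = 60 - 24Q + 3Q^2 → -24Q + 3Q^2 = 0. The roots are Q = 0 and Q = 8; the profit-maximizing output is on the rising part of MC, so Q* = 8.
Check: AVC at Q = 8 is $28 ≤ P, so revenue covers variable cost.
Profit = P·Q − TC = 60·8 − 495 = -$15, a loss, but smaller than the $271 fixed cost the firm would lose by shutting down.

Produce at Q = 8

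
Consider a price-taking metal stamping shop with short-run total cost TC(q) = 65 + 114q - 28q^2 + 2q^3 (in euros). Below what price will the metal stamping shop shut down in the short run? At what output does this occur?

€16 per unit, at q = 7

Short-run supply begins at min AVC. From VC = 114q - 28q^2 + 2q^3, AVC = 114 - 28q + 2q^2.
dAVC/dq = -28 + 4q = 0 gives q = 7. min AVC = 114 - 28·7 + 2·7^2 = 16.
The firm shuts down for any P below €16.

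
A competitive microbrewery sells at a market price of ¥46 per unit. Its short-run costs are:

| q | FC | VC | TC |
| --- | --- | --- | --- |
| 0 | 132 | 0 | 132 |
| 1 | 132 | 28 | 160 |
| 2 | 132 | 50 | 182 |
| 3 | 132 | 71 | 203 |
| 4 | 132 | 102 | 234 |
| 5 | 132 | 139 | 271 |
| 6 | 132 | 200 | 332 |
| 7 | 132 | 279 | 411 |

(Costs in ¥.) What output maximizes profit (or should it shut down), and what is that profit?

q = 5; profit = -¥41

Profit at each row (π = 46q − TC): q=0: -132; q=1: -114; q=2: -90; q=3: -65; q=4: -50; q=5: -41; q=6: -56; q=7: -89.
Profit is maximized at q = 5. AVC there is 139/5 = ¥27.80 ≤ P, so producing beats shutting down (which would give -¥132).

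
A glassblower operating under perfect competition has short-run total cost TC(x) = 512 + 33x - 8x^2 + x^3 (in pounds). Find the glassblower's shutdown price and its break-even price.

Shutdown price = min AVC. AVC = 33 - 8x + x^2, with vertex at x = 4 and minimum £17.
ATC = 512/x + 33 - 8x + x^2. Setting dATC/dx = −512/x^2 − 8 + 2x = 0 gives x = 8 (since 2·8^3 − 8·8^2 = 512).
min ATC = 512/8 + 33 − 8·8 + 8^2 = £97. That is the break-even price.
Between these two prices the firm operates at a loss; above £97 it earns a profit.

Shutdown price = £17; break-even price = £97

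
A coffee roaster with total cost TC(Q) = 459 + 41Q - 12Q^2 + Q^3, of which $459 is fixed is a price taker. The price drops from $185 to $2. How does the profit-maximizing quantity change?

MC = 41 - 24Q + 3Q^2; the shutdown threshold is min AVC = $5 (at Q = 6).
At P = $185 ≥ min AVC, set P = MC on the rising branch: Q = 12.
At P = $2 < min AVC = $5, price no longer covers variable cost at any output, so the firm shuts down: Q = 0.

Output falls from 12 to 0 (the firm shuts down)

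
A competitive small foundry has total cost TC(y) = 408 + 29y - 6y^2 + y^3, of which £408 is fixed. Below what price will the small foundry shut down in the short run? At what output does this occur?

The firm shuts down when price falls below the minimum of average variable cost. AVC = VC/y = 29 - 6y + y^2.
At the minimum of AVC, MC = AVC. MC = 29 - 12y + 3y^2; setting MC = AVC gives 2y^2 - 6y = 0, so y = 3. min AVC = 20.
So the shutdown price is £20.

£20 per unit, at y = 3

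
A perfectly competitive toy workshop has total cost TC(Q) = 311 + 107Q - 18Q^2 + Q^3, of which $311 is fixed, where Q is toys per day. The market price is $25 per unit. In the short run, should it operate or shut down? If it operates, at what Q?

Shut down

From TC, MC = TC'(Q) = 107 - 36Q + 3Q^2 and AVC = VC/Q = 107 - 18Q + Q^2.
AVC hits its minimum where MC = AVC, at Q = 9, giving min AVC = 107 - 18·9 + 9^2 = $26.
P = $25 lies below min AVC = $26; no output level covers variable cost.
The firm minimizes its loss by shutting down and losing only its fixed cost of $311.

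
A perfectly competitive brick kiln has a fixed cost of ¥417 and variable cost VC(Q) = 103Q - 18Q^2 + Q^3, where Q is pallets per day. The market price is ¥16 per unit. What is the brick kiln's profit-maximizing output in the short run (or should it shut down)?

Shut down

Variable cost is VC = 103Q - 18Q^2 + Q^3, so AVC = VC/Q = 103 - 18Q + Q^2 and MC = dTC/dQ = 103 - 36Q + 3Q^2.
AVC is minimized where dAVC/dQ = -18 + 2Q = 0, at Q = 9; min AVC = 103 - 18·9 + 9^2 = ¥22.
With P < min AVC (¥16 < ¥22), every unit sold adds to the loss.
Shutting down limits the loss to fixed cost, ¥417.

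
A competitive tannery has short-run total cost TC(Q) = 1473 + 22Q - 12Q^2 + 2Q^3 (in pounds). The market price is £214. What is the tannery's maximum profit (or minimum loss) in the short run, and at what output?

Profit = -£193 at Q = 8

AVC = 22 - 12Q + 2Q^2; min AVC = £4 at Q = 3. Since P = £214 ≥ min AVC, the firm produces.
MC = 22 - 24Q + 6Q^2. Setting P = MC and taking the root on the rising branch gives Q* = 8.
TR = 214·8 = 1712. TC = 1473 + 432 = 1905. Profit = 1712 − 1905 = -£193.
Shutting down would mean losing the fixed cost of £1473, so operating at a loss of £193 is better by £1280.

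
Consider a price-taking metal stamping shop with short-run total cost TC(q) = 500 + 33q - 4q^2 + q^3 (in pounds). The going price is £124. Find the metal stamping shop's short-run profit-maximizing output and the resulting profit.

Profit = -£10 at q = 7

AVC = 33 - 4q + q^2 has its minimum £29 at q = 2; price £124 clears that bar, so the firm operates.
With MC = 33 - 8q + 3q^2, P = MC on the upward-sloping part at q* = 7.
TR = 124·7 = 868. TC = 500 + 378 = 878. Profit = 868 − 878 = -£10.
By producing, the firm covers all variable cost plus £490 of fixed cost; shutting down would lose the full £500.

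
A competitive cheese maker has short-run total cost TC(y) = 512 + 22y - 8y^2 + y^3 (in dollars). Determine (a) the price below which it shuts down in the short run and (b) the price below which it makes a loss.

AVC = 22 - 8y + y^2; minimized at y = 4, giving min AVC = $6. That is the shutdown price.
ATC = 512/y + 22 - 8y + y^2. Setting dATC/dy = −512/y^2 − 8 + 2y = 0 gives y = 8 (since 2·8^3 − 8·8^2 = 512).
min ATC = 512/8 + 22 − 8·8 + 8^2 = $86. That is the break-even price.
Between these two prices the firm operates at a loss; above $86 it earns a profit.

Shutdown price = $6; break-even price = $86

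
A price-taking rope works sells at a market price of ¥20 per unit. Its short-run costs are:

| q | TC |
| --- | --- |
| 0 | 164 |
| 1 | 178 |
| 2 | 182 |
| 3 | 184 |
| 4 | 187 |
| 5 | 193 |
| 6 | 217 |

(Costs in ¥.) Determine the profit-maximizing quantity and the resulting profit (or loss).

Compute π = P·q − TC at each output: q=0: -164; q=1: -158; q=2: -142; q=3: -124; q=4: -107; q=5: -93; q=6: -97.
Profit is maximized at q = 5. AVC there is 29/5 = ¥5.80 ≤ P, so producing beats shutting down (which would give -¥164).

q = 5; profit = -¥93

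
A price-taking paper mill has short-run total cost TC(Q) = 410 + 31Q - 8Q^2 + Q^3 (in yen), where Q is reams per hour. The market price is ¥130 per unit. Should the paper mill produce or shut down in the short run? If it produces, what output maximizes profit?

Produce at Q = 9

Strip out fixed cost: VC = 31Q - 8Q^2 + Q^3. Then AVC = 31 - 8Q + Q^2 and MC = 31 - 16Q + 3Q^2.
AVC is minimized where dAVC/dQ = -8 + 2Q = 0, at Q = 4; min AVC = 31 - 8·4 + 4^2 = ¥15.
Since P = ¥130 ≥ min AVC = ¥15, price covers variable cost and the firm should produce.
Solving P = MC: -99 - 16Q + 3Q^2 = 0 ⇒ Q = -11/3 or 9. On the upward-sloping branch, Q* = 9.
Check: AVC at Q = 9 is ¥40 ≤ P, so revenue covers variable cost.
Profit = P·Q − TC = 130·9 − 770 = ¥400.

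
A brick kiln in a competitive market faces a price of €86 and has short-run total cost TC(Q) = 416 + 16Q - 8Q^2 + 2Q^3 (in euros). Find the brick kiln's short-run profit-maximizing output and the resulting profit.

Profit = -€116 at Q = 5

AVC = 16 - 8Q + 2Q^2; min AVC = €8 at Q = 2. Since P = €86 ≥ min AVC, the firm produces.
MC = 16 - 16Q + 6Q^2. Setting P = MC and taking the root on the rising branch gives Q* = 5.
TR = 86·5 = 430. TC = 416 + 130 = 546. Profit = 430 − 546 = -€116.
That loss of €116 beats the €416 the firm would lose by shutting down; producing recovers €300 of fixed cost.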